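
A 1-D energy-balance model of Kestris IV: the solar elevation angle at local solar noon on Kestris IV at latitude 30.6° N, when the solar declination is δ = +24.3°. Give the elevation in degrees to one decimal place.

At local noon the hour angle is zero, so the zenith angle equals |ϕ − δ| = |+30.6° − (+24.300°)| = 6.300°.
Elevation = 90° − 6.300° = 83.7°.

83.7°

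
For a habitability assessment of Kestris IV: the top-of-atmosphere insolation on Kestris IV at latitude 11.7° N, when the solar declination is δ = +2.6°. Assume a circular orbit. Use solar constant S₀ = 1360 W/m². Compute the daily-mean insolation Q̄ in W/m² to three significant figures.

cos H₀ = −tan(+11.7°) tan(+2.600°) = -0.0094, H₀ = 1.5802 rad.
Bracket: H₀ sin φ sin δ + cos φ cos δ sin H₀ = 1.5802×0.20279×0.04536 + 0.97922×0.99897×0.99996 = 0.014536 + 0.978172 = 0.992708.
Q̄ = (S₀/π) × [bracket] = (1360/π) × 0.992708 = 429.7 W/m².

Q̄ ≈ 430 W/m²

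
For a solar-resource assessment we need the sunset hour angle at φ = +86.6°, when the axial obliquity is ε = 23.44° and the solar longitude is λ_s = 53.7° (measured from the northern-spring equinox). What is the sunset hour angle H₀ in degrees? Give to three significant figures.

H₀ = 180°

Solar declination: sin δ = sin ε · sin λ_s = sin 23.44° × sin 53.7° = 0.32059, so δ = +18.699°.
Sunrise equation: cos H₀ = −tan φ · tan δ = -5.6968 ≤ −1, so the Sun never sets (polar day) and H₀ = π.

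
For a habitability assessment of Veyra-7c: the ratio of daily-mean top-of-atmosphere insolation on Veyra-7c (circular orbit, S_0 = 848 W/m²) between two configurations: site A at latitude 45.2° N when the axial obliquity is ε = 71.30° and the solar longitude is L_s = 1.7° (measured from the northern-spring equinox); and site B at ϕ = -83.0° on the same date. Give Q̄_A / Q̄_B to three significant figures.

Q̄_A / Q̄_B ≈ 9.06

— Configuration A (ϕ=+45.2°):
Solar declination: sin δ = sin ε · sin L_s = sin 71.30° × sin 1.7° = 0.02810, so δ = +1.610°.
cos h₀ = −tan(+45.2°) tan(+1.610°) = -0.0283, h₀ = 1.5991 rad.
Bracket: h₀ sin ϕ sin δ + cos ϕ cos δ sin h₀ = 1.5991×0.70957×0.02810 + 0.70463×0.99961×0.99960 = 0.031884 + 0.704073 = 0.735957.
Q̄ = (S_0/π) × [bracket] = (848/π) × 0.735957 = 198.65 W/m².
— Configuration B (ϕ=-83.0°):
cos h₀ = −tan(-83.0°) tan(+1.610°) = 0.2289, h₀ = 1.3398 rad.
Bracket: h₀ sin ϕ sin δ + cos ϕ cos δ sin h₀ = 1.3398×-0.99255×0.02810 + 0.12187×0.99961×0.97344 = -0.037368 + 0.118587 = 0.081219.
Q̄ = (S_0/π) × [bracket] = (848/π) × 0.081219 = 21.923 W/m².
Ratio Q̄_A / Q̄_B = 198.65 / 21.923 = 9.061.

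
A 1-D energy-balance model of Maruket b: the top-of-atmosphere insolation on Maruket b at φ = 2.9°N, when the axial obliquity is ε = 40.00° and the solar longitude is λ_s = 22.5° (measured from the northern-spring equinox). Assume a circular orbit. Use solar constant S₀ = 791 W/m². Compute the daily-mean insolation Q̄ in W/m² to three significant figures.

Q̄ ≈ 249 W/m²

Solar declination: sin δ = sin ε · sin λ_s = sin 40.00° × sin 22.5° = 0.24598, so δ = +14.240°.
cos H₀ = −tan(+2.9°) tan(+14.240°) = -0.0129, H₀ = 1.5837 rad.
Bracket: H₀ sin φ sin δ + cos φ cos δ sin H₀ = 1.5837×0.05059×0.24598 + 0.99872×0.96927×0.99992 = 0.019708 + 0.967952 = 0.987660.
Q̄ = (S₀/π) × [bracket] = (791/π) × 0.987660 = 248.7 W/m².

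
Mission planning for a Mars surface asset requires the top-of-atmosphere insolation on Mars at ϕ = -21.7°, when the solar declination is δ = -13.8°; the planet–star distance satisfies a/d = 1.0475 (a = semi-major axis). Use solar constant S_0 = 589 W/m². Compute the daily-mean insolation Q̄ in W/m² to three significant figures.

Q̄ ≈ 215 W/m²

cos h₀ = −tan(-21.7°) tan(-13.800°) = -0.0977, h₀ = 1.6687 rad.
Bracket: h₀ sin ϕ sin δ + cos ϕ cos δ sin h₀ = 1.6687×-0.36975×-0.23853 + 0.92913×0.97113×0.99521 = 0.147173 + 0.897984 = 1.045157.
Inverse-square distance factor (a/d)² = 1.0475² = 1.097256.
Q̄ = (S_0/π) × 1.097256 × [bracket] = (589/π) × 1.097256 × 1.045157 = 215.0 W/m².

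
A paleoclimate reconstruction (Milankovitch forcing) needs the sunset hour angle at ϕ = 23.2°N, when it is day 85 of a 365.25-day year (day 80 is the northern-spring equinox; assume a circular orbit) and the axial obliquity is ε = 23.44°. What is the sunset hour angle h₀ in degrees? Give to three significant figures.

h₀ = 90.8°

Solar longitude: L_s = 360° × (85 − 80)/365.25 = 4.928°.
sin δ = sin 23.44° × sin 4.928° = 0.03417, so δ = +1.958°.
cos h₀ = −tan ϕ · tan δ = −tan(+23.2°) × tan(+1.958°) = -0.0147, so h₀ = 1.5855 rad = 90.84°.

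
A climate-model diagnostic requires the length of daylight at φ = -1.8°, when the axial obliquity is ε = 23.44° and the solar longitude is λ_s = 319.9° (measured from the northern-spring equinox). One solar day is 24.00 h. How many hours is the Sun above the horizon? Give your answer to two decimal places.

12.06 h

Solar declination: sin δ = sin ε · sin λ_s = sin 23.44° × sin 319.9° = -0.25622, so δ = -14.846°.
cos H₀ = −tan φ · tan δ = −tan(-1.8°) × tan(-14.846°) = -0.0083, so H₀ = 1.5791 rad = 90.48°.
Daylight = 2H₀/(2π) × 24.00 h = (1.5791/π) × 24.00 = 12.06 h.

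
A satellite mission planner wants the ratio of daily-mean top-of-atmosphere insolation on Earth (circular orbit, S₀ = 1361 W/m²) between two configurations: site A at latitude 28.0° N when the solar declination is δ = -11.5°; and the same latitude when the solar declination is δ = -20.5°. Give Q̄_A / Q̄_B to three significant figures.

Q̄_A / Q̄_B ≈ 1.24

— Configuration A (φ=+28.0°):
cos H₀ = −tan(+28.0°) tan(-11.500°) = 0.1082, H₀ = 1.4624 rad.
Bracket: H₀ sin φ sin δ + cos φ cos δ sin H₀ = 1.4624×0.46947×-0.19937 + 0.88295×0.97992×0.99413 = -0.136878 + 0.860142 = 0.723264.
Q̄ = (S₀/π) × [bracket] = (1361/π) × 0.723264 = 313.33 W/m².
— Configuration B (φ=+28.0°):
cos H₀ = −tan(+28.0°) tan(-20.500°) = 0.1988, H₀ = 1.3707 rad.
Bracket: H₀ sin φ sin δ + cos φ cos δ sin H₀ = 1.3707×0.46947×-0.35021 + 0.88295×0.93667×0.98004 = -0.225361 + 0.810525 = 0.585164.
Q̄ = (S₀/π) × [bracket] = (1361/π) × 0.585164 = 253.50 W/m².
Ratio Q̄_A / Q̄_B = 313.33 / 253.50 = 1.236.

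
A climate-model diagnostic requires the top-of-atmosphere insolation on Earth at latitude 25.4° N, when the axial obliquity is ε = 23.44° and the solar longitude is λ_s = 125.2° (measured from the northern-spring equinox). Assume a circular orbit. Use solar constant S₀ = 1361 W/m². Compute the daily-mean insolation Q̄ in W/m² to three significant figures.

Solar declination: sin δ = sin ε · sin λ_s = sin 23.44° × sin 125.2° = 0.32505, so δ = +18.969°.
cos H₀ = −tan(+25.4°) tan(+18.969°) = -0.1632, H₀ = 1.7347 rad.
Bracket: H₀ sin φ sin δ + cos φ cos δ sin H₀ = 1.7347×0.42894×0.32505 + 0.90334×0.94570×0.98659 = 0.241864 + 0.842833 = 1.084697.
Q̄ = (S₀/π) × [bracket] = (1361/π) × 1.084697 = 469.9 W/m².

Q̄ ≈ 470 W/m²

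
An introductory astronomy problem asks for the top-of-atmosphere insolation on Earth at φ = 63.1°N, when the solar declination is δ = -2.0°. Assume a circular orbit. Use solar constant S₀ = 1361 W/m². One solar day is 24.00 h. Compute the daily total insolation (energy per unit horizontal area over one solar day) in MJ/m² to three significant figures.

15.1 MJ/m²

cos H₀ = −tan(+63.1°) tan(-2.000°) = 0.0688, H₀ = 1.5019 rad.
Bracket: H₀ sin φ sin δ + cos φ cos δ sin H₀ = 1.5019×0.89180×-0.03490 + 0.45243×0.99939×0.99763 = -0.046745 + 0.451082 = 0.404337.
Q̄ = (S₀/π) × [bracket] = (1361/π) × 0.404337 = 175.17 W/m².
Daily total = Q̄ × 24.00 h × 3600 s/h = 175.17 × 24.00 × 3600 / 10⁶ = 15.13 MJ/m².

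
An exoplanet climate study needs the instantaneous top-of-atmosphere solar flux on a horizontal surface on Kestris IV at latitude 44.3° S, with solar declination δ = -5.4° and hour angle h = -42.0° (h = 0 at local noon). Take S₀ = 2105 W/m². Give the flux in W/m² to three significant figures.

cos θ_z = sin φ sin δ + cos φ cos δ cos h = 0.065727 + 0.529503 = 0.595230.
Flux = S₀ · cos θ_z = 2105 × 0.595230 = 1253 W/m².

1.25e+03 W/m²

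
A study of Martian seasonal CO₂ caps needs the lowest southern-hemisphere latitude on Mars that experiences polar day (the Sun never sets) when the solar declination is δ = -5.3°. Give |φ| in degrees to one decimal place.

|φ| = 84.7°

Polar day requires cos H₀ = −tan φ tan δ ≤ −1, i.e. tan φ tan δ ≥ 1.
The boundary is |tan φ| · |tan δ| = 1, so |φ| = 90° − |δ| = 90° − 5.3° = 84.7° in the southern hemisphere.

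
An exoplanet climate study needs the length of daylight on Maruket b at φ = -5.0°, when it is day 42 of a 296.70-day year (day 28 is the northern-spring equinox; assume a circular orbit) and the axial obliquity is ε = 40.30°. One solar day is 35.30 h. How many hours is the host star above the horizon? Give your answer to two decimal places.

17.46 h

Solar longitude: λ_s = 360° × (42 − 28)/296.70 = 16.987°.
sin δ = sin 40.30° × sin 16.987° = 0.18896, so δ = +10.892°.
cos H₀ = −tan φ · tan δ = −tan(-5.0°) × tan(+10.892°) = 0.0168, so H₀ = 1.5540 rad = 89.04°.
Daylight = 2H₀/(2π) × 35.30 h = (1.5540/π) × 35.30 = 17.46 h.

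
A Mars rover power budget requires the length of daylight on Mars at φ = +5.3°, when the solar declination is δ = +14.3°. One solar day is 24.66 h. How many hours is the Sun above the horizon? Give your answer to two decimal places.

12.52 h

cos H₀ = −tan φ · tan δ = −tan(+5.3°) × tan(+14.300°) = -0.0236, so H₀ = 1.5944 rad = 91.35°.
Daylight = 2H₀/(2π) × 24.66 h = (1.5944/π) × 24.66 = 12.52 h.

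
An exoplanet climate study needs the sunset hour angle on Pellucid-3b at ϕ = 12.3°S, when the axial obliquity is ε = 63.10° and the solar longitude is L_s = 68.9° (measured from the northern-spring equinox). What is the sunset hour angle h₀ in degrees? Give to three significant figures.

Solar declination: sin δ = sin ε · sin L_s = sin 63.10° × sin 68.9° = 0.83201, so δ = +56.305°.
cos h₀ = −tan ϕ · tan δ = −tan(-12.3°) × tan(+56.305°) = 0.3270, so h₀ = 1.2377 rad = 70.91°.

h₀ = 70.9°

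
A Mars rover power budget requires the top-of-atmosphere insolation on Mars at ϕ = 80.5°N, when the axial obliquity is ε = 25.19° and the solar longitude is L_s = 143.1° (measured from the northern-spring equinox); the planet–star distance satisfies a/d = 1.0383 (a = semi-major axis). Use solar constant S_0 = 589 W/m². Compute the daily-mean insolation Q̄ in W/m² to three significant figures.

Solar declination: sin δ = sin ε · sin L_s = sin 25.19° × sin 143.1° = 0.25555, so δ = +14.806°.
cos h₀ = −tan(+80.5°) tan(+14.806°) = -1.5796 ≤ −1 ⇒ polar day, h₀ = π.
Bracket: h₀ sin ϕ sin δ + cos ϕ cos δ sin h₀ = 3.1416×0.98629×0.25555 + 0.16505×0.96680×0.00000 = 0.791829 + 0.000000 = 0.791829.
Inverse-square distance factor (a/d)² = 1.0383² = 1.078067.
Q̄ = (S_0/π) × 1.078067 × [bracket] = (589/π) × 1.078067 × 0.791829 = 160.0 W/m².

Q̄ ≈ 160 W/m²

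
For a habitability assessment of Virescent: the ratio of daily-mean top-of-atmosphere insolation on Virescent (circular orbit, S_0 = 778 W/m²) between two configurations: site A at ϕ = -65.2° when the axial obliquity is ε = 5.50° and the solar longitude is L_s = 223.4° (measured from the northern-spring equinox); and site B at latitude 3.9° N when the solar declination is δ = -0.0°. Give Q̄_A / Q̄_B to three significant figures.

— Configuration A (ϕ=-65.2°):
Solar declination: sin δ = sin ε · sin L_s = sin 5.50° × sin 223.4° = -0.06585, so δ = -3.776°.
cos h₀ = −tan(-65.2°) tan(-3.776°) = -0.1428, h₀ = 1.7141 rad.
Bracket: h₀ sin ϕ sin δ + cos ϕ cos δ sin h₀ = 1.7141×-0.90778×-0.06585 + 0.41945×0.99783×0.98975 = 0.102464 + 0.414250 = 0.516714.
Q̄ = (S_0/π) × [bracket] = (778/π) × 0.516714 = 127.96 W/m².
— Configuration B (ϕ=+3.9°):
cos h₀ = −tan(+3.9°) tan(-0.000°) = 0.0000, h₀ = 1.5708 rad.
Bracket: h₀ sin ϕ sin δ + cos ϕ cos δ sin h₀ = 1.5708×0.06802×-0.00000 + 0.99768×1.00000×1.00000 = -0.000000 + 0.997680 = 0.997680.
Q̄ = (S_0/π) × [bracket] = (778/π) × 0.997680 = 247.07 W/m².
Ratio Q̄_A / Q̄_B = 127.96 / 247.07 = 0.5179.

Q̄_A / Q̄_B ≈ 0.518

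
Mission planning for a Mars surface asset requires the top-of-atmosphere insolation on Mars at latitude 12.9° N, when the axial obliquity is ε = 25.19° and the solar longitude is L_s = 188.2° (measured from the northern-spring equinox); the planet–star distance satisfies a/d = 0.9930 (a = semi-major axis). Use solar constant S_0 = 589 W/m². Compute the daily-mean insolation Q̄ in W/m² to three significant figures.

Q̄ ≈ 176 W/m²

Solar declination: sin δ = sin ε · sin L_s = sin 25.19° × sin 188.2° = -0.06071, so δ = -3.480°.
cos h₀ = −tan(+12.9°) tan(-3.480°) = 0.0139, h₀ = 1.5569 rad.
Bracket: h₀ sin ϕ sin δ + cos ϕ cos δ sin h₀ = 1.5569×0.22325×-0.06071 + 0.97476×0.99816×0.99990 = -0.021101 + 0.972869 = 0.951768.
Inverse-square distance factor (a/d)² = 0.9930² = 0.986049.
Q̄ = (S_0/π) × 0.986049 × [bracket] = (589/π) × 0.986049 × 0.951768 = 176.0 W/m².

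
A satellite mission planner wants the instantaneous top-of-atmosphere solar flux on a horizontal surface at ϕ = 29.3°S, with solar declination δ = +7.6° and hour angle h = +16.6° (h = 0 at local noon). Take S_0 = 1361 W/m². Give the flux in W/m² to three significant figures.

cos θ_z = sin ϕ sin δ + cos ϕ cos δ cos h = -0.064724 + 0.828382 = 0.763658.
Flux = S_0 · cos θ_z = 1361 × 0.763658 = 1039 W/m².

1.04e+03 W/m²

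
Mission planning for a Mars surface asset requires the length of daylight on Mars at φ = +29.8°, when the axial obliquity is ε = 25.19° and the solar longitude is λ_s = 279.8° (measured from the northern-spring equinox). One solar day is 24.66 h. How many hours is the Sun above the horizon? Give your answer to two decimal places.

10.23 h

Solar declination: sin δ = sin ε · sin λ_s = sin 25.19° × sin 279.8° = -0.41941, so δ = -24.797°.
cos H₀ = −tan φ · tan δ = −tan(+29.8°) × tan(-24.797°) = 0.2646, so H₀ = 1.3030 rad = 74.66°.
Daylight = 2H₀/(2π) × 24.66 h = (1.3030/π) × 24.66 = 10.23 h.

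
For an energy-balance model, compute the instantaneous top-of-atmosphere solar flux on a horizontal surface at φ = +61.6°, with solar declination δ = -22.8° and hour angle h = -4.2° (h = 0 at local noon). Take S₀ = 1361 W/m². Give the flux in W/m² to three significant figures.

131 W/m²

cos θ_z = sin φ sin δ + cos φ cos δ cos h = -0.340878 + 0.437283 = 0.096405.
Flux = S₀ · cos θ_z = 1361 × 0.096405 = 131.2 W/m².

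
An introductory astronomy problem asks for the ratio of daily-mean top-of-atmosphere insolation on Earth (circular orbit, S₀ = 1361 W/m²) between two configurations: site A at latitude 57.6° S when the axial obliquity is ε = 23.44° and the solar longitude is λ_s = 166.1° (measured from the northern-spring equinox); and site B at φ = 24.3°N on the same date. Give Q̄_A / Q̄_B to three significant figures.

— Configuration A (φ=-57.6°):
Solar declination: sin δ = sin ε · sin λ_s = sin 23.44° × sin 166.1° = 0.09556, so δ = +5.484°.
cos H₀ = −tan(-57.6°) tan(+5.484°) = 0.1513, H₀ = 1.4189 rad.
Bracket: H₀ sin φ sin δ + cos φ cos δ sin H₀ = 1.4189×-0.84433×0.09556 + 0.53583×0.99542×0.98849 = -0.114483 + 0.527237 = 0.412754.
Q̄ = (S₀/π) × [bracket] = (1361/π) × 0.412754 = 178.81 W/m².
— Configuration B (φ=+24.3°):
cos H₀ = −tan(+24.3°) tan(+5.484°) = -0.0433, H₀ = 1.6142 rad.
Bracket: H₀ sin φ sin δ + cos φ cos δ sin H₀ = 1.6142×0.41151×0.09556 + 0.91140×0.99542×0.99906 = 0.063477 + 0.906373 = 0.969850.
Q̄ = (S₀/π) × [bracket] = (1361/π) × 0.969850 = 420.16 W/m².
Ratio Q̄_A / Q̄_B = 178.81 / 420.16 = 0.4256.

Q̄_A / Q̄_B ≈ 0.426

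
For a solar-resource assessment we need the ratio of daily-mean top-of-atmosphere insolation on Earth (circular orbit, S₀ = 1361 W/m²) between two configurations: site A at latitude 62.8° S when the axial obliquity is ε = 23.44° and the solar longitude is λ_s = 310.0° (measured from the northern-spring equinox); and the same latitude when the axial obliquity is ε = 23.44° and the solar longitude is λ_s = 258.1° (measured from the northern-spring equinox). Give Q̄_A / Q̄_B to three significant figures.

Q̄_A / Q̄_B ≈ 0.849

— Configuration A (φ=-62.8°):
Solar declination: sin δ = sin ε · sin λ_s = sin 23.44° × sin 310.0° = -0.30472, so δ = -17.742°.
cos H₀ = −tan(-62.8°) tan(-17.742°) = -0.6225, H₀ = 2.2428 rad.
Bracket: H₀ sin φ sin δ + cos φ cos δ sin H₀ = 2.2428×-0.88942×-0.30472 + 0.45710×0.95244×0.78259 = 0.607853 + 0.340709 = 0.948562.
Q̄ = (S₀/π) × [bracket] = (1361/π) × 0.948562 = 410.94 W/m².
— Configuration B (φ=-62.8°):
Solar declination: sin δ = sin ε · sin λ_s = sin 23.44° × sin 258.1° = -0.38924, so δ = -22.907°.
cos H₀ = −tan(-62.8°) tan(-22.907°) = -0.8222, H₀ = 2.5361 rad.
Bracket: H₀ sin φ sin δ + cos φ cos δ sin H₀ = 2.5361×-0.88942×-0.38924 + 0.45710×0.92114×0.56917 = 0.877992 + 0.239651 = 1.117643.
Q̄ = (S₀/π) × [bracket] = (1361/π) × 1.117643 = 484.19 W/m².
Ratio Q̄_A / Q̄_B = 410.94 / 484.19 = 0.8487.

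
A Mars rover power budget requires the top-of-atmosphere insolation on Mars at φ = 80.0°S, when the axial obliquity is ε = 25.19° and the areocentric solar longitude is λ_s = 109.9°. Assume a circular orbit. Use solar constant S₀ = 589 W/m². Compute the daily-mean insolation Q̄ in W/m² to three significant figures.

Q̄ ≈ 0.00 W/m²

sin δ = sin 25.19° × sin 109.9° = 0.40021, so δ = +23.591°.
cos H₀ = −tan(-80.0°) tan(+23.591°) = 2.4767 ≥ 1 ⇒ polar night, H₀ = 0 and Q̄ = 0.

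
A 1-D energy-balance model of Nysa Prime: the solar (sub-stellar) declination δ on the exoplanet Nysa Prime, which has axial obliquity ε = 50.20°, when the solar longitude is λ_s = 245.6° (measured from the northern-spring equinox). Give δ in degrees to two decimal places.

δ = -44.40°

sin δ = sin ε · sin λ_s = sin 50.20° × sin 245.6° = -0.699663.
δ = arcsin(-0.699663) = -44.40°.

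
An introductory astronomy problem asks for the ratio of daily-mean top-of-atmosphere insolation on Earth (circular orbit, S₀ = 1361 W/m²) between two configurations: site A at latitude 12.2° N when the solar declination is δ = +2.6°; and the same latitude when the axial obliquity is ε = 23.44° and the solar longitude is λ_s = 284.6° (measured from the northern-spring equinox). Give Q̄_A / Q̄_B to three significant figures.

Q̄_A / Q̄_B ≈ 1.27

— Configuration A (φ=+12.2°):
cos H₀ = −tan(+12.2°) tan(+2.600°) = -0.0098, H₀ = 1.5806 rad.
Bracket: H₀ sin φ sin δ + cos φ cos δ sin H₀ = 1.5806×0.21132×0.04536 + 0.97742×0.99897×0.99995 = 0.015151 + 0.976364 = 0.991515.
Q̄ = (S₀/π) × [bracket] = (1361/π) × 0.991515 = 429.54 W/m².
— Configuration B (φ=+12.2°):
Solar declination: sin δ = sin ε · sin λ_s = sin 23.44° × sin 284.6° = -0.38494, so δ = -22.640°.
cos H₀ = −tan(+12.2°) tan(-22.640°) = 0.0902, H₀ = 1.4805 rad.
Bracket: H₀ sin φ sin δ + cos φ cos δ sin H₀ = 1.4805×0.21132×-0.38494 + 0.97742×0.92294×0.99593 = -0.120432 + 0.898428 = 0.777996.
Q̄ = (S₀/π) × [bracket] = (1361/π) × 0.777996 = 337.04 W/m².
Ratio Q̄_A / Q̄_B = 429.54 / 337.04 = 1.274.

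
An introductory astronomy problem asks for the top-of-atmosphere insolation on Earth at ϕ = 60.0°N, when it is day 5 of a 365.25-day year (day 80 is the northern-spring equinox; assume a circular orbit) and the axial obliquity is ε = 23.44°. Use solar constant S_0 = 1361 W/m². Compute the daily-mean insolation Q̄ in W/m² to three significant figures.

Q̄ ≈ 28.9 W/m²

Solar longitude: L_s = 360° × (5 − 80)/365.25 = -73.922°, i.e. -73.922° + 360° = 286.078°.
sin δ = sin 23.44° × sin 286.078° = -0.38223, so δ = -22.472°.
cos h₀ = −tan(+60.0°) tan(-22.472°) = 0.7164, h₀ = 0.7721 rad.
Bracket: h₀ sin ϕ sin δ + cos ϕ cos δ sin h₀ = 0.7721×0.86603×-0.38223 + 0.50000×0.92407×0.69765 = -0.255583 + 0.322339 = 0.066756.
Q̄ = (S_0/π) × [bracket] = (1361/π) × 0.066756 = 28.92 W/m².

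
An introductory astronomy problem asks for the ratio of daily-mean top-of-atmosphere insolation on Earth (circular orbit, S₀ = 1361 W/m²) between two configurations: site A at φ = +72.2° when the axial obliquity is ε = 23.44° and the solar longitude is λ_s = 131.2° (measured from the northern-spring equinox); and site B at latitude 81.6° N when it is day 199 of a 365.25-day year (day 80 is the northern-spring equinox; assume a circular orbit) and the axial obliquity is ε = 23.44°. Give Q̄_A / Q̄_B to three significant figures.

Q̄_A / Q̄_B ≈ 0.816

— Configuration A (φ=+72.2°):
Solar declination: sin δ = sin ε · sin λ_s = sin 23.44° × sin 131.2° = 0.29930, so δ = +17.416°.
cos H₀ = −tan(+72.2°) tan(+17.416°) = -0.9770, H₀ = 2.9267 rad.
Bracket: H₀ sin φ sin δ + cos φ cos δ sin H₀ = 2.9267×0.95213×0.29930 + 0.30570×0.95416×0.21322 = 0.834029 + 0.062193 = 0.896222.
Q̄ = (S₀/π) × [bracket] = (1361/π) × 0.896222 = 388.26 W/m².
— Configuration B (φ=+81.6°):
Solar longitude: λ_s = 360° × (199 − 80)/365.25 = 117.290°.
sin δ = sin 23.44° × sin 117.290° = 0.35352, so δ = +20.702°.
cos H₀ = −tan(+81.6°) tan(+20.702°) = -2.5593 ≤ −1 ⇒ polar day, H₀ = π.
Bracket: H₀ sin φ sin δ + cos φ cos δ sin H₀ = 3.1416×0.98927×0.35352 + 0.14608×0.93543×0.00000 = 1.098701 + 0.000000 = 1.098701.
Q̄ = (S₀/π) × [bracket] = (1361/π) × 1.098701 = 475.98 W/m².
Ratio Q̄_A / Q̄_B = 388.26 / 475.98 = 0.8157.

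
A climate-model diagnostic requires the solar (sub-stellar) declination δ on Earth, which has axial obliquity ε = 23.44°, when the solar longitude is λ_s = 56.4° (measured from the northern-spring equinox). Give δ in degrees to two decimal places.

δ = +19.35°

sin δ = sin ε · sin λ_s = sin 23.44° × sin 56.4° = 0.331326.
δ = arcsin(0.331326) = +19.35°.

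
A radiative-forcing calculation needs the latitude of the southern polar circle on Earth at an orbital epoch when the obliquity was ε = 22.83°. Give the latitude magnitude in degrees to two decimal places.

The polar circle is the lowest latitude that experiences at least one full rotation of continuous darkness at the northern-summer solstice; it lies at |ϕ| = 90° − ε = 90° − 22.83° = 67.17°.

67.17°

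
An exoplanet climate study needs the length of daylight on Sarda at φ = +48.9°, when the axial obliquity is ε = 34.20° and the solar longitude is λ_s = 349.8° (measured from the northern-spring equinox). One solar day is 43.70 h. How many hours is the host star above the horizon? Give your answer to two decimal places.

Solar declination: sin δ = sin ε · sin λ_s = sin 34.20° × sin 349.8° = -0.09954, so δ = -5.712°.
cos H₀ = −tan φ · tan δ = −tan(+48.9°) × tan(-5.712°) = 0.1147, so H₀ = 1.4559 rad = 83.42°.
Daylight = 2H₀/(2π) × 43.70 h = (1.4559/π) × 43.70 = 20.25 h.

20.25 h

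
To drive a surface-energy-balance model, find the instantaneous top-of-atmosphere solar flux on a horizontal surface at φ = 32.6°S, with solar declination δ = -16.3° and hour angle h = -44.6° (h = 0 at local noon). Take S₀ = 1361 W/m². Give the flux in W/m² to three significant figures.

989 W/m²

cos θ_z = sin φ sin δ + cos φ cos δ cos h = 0.151215 + 0.575737 = 0.726952.
Flux = S₀ · cos θ_z = 1361 × 0.726952 = 989.4 W/m².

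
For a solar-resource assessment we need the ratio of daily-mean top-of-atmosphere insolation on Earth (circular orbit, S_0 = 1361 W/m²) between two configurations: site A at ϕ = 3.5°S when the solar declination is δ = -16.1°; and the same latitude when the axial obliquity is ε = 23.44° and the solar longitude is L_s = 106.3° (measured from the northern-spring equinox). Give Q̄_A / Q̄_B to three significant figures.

Q̄_A / Q̄_B ≈ 1.11

— Configuration A (ϕ=-3.5°):
cos h₀ = −tan(-3.5°) tan(-16.100°) = -0.0177, h₀ = 1.5885 rad.
Bracket: h₀ sin ϕ sin δ + cos ϕ cos δ sin h₀ = 1.5885×-0.06105×-0.27731 + 0.99813×0.96078×0.99984 = 0.026893 + 0.958830 = 0.985723.
Q̄ = (S_0/π) × [bracket] = (1361/π) × 0.985723 = 427.03 W/m².
— Configuration B (ϕ=-3.5°):
Solar declination: sin δ = sin ε · sin L_s = sin 23.44° × sin 106.3° = 0.38180, so δ = +22.445°.
cos h₀ = −tan(-3.5°) tan(+22.445°) = 0.0253, h₀ = 1.5455 rad.
Bracket: h₀ sin ϕ sin δ + cos ϕ cos δ sin h₀ = 1.5455×-0.06105×0.38180 + 0.99813×0.92425×0.99968 = -0.036024 + 0.922226 = 0.886202.
Q̄ = (S_0/π) × [bracket] = (1361/π) × 0.886202 = 383.92 W/m².
Ratio Q̄_A / Q̄_B = 427.03 / 383.92 = 1.112.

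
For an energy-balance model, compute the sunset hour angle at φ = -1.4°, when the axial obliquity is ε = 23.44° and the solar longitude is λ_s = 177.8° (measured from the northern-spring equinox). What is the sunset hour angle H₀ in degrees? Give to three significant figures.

Solar declination: sin δ = sin ε · sin λ_s = sin 23.44° × sin 177.8° = 0.01527, so δ = +0.875°.
cos H₀ = −tan φ · tan δ = −tan(-1.4°) × tan(+0.875°) = 0.0004, so H₀ = 1.5704 rad = 89.98°.

H₀ = 90.0°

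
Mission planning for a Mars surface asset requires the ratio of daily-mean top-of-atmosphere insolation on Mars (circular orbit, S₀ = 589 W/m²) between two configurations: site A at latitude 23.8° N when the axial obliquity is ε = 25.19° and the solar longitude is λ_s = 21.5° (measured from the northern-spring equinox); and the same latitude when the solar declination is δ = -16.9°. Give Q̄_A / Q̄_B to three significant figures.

— Configuration A (φ=+23.8°):
Solar declination: sin δ = sin ε · sin λ_s = sin 25.19° × sin 21.5° = 0.15599, so δ = +8.974°.
cos H₀ = −tan(+23.8°) tan(+8.974°) = -0.0697, H₀ = 1.6405 rad.
Bracket: H₀ sin φ sin δ + cos φ cos δ sin H₀ = 1.6405×0.40355×0.15599 + 0.91496×0.98776×0.99757 = 0.103269 + 0.901565 = 1.004834.
Q̄ = (S₀/π) × [bracket] = (589/π) × 1.004834 = 188.39 W/m².
— Configuration B (φ=+23.8°):
cos H₀ = −tan(+23.8°) tan(-16.900°) = 0.1340, H₀ = 1.4364 rad.
Bracket: H₀ sin φ sin δ + cos φ cos δ sin H₀ = 1.4364×0.40355×-0.29070 + 0.91496×0.95681×0.99098 = -0.168507 + 0.867546 = 0.699039.
Q̄ = (S₀/π) × [bracket] = (589/π) × 0.699039 = 131.06 W/m².
Ratio Q̄_A / Q̄_B = 188.39 / 131.06 = 1.437.

Q̄_A / Q̄_B ≈ 1.44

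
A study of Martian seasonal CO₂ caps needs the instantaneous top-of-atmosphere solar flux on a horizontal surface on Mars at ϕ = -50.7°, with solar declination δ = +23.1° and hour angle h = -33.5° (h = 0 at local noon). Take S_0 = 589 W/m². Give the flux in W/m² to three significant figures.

cos θ_z = sin ϕ sin δ + cos ϕ cos δ cos h = -0.303606 + 0.485820 = 0.182214.
Flux = S_0 · cos θ_z = 589 × 0.182214 = 107.3 W/m².

107 W/m²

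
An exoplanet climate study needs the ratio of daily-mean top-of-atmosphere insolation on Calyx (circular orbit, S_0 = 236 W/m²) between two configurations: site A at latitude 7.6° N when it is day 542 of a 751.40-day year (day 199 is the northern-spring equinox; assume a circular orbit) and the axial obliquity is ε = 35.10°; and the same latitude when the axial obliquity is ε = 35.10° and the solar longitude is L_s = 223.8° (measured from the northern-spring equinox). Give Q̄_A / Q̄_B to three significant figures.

— Configuration A (ϕ=+7.6°):
Solar longitude: L_s = 360° × (542 − 199)/751.40 = 164.333°.
sin δ = sin 35.10° × sin 164.333° = 0.15528, so δ = +8.933°.
cos h₀ = −tan(+7.6°) tan(+8.933°) = -0.0210, h₀ = 1.5918 rad.
Bracket: h₀ sin ϕ sin δ + cos ϕ cos δ sin h₀ = 1.5918×0.13226×0.15528 + 0.99122×0.98787×0.99978 = 0.032691 + 0.978981 = 1.011672.
Q̄ = (S_0/π) × [bracket] = (236/π) × 1.011672 = 75.998 W/m².
— Configuration B (ϕ=+7.6°):
Solar declination: sin δ = sin ε · sin L_s = sin 35.10° × sin 223.8° = -0.39799, so δ = -23.452°.
cos h₀ = −tan(+7.6°) tan(-23.452°) = 0.0579, h₀ = 1.5129 rad.
Bracket: h₀ sin ϕ sin δ + cos ϕ cos δ sin h₀ = 1.5129×0.13226×-0.39799 + 0.99122×0.91739×0.99832 = -0.079636 + 0.907808 = 0.828172.
Q̄ = (S_0/π) × [bracket] = (236/π) × 0.828172 = 62.213 W/m².
Ratio Q̄_A / Q̄_B = 75.998 / 62.213 = 1.222.

Q̄_A / Q̄_B ≈ 1.22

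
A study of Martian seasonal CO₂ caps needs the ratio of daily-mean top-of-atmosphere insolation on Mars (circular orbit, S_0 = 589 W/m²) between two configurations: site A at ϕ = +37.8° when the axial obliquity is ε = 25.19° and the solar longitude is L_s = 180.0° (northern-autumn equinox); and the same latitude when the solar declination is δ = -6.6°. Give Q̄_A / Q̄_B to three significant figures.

— Configuration A (ϕ=+37.8°):
Solar declination: sin δ = sin ε · sin L_s = sin 25.19° × sin 180.0° = 0.00000, so δ = +0.000°.
cos h₀ = −tan(+37.8°) tan(+0.000°) = -0.0000, h₀ = 1.5708 rad.
Bracket: h₀ sin ϕ sin δ + cos ϕ cos δ sin h₀ = 1.5708×0.61291×0.00000 + 0.79016×1.00000×1.00000 = 0.000000 + 0.790160 = 0.790160.
Q̄ = (S_0/π) × [bracket] = (589/π) × 0.790160 = 148.14 W/m².
— Configuration B (ϕ=+37.8°):
cos h₀ = −tan(+37.8°) tan(-6.600°) = 0.0897, h₀ = 1.4809 rad.
Bracket: h₀ sin ϕ sin δ + cos ϕ cos δ sin h₀ = 1.4809×0.61291×-0.11494 + 0.79016×0.99337×0.99596 = -0.104326 + 0.781750 = 0.677424.
Q̄ = (S_0/π) × [bracket] = (589/π) × 0.677424 = 127.01 W/m².
Ratio Q̄_A / Q̄_B = 148.14 / 127.01 = 1.166.

Q̄_A / Q̄_B ≈ 1.17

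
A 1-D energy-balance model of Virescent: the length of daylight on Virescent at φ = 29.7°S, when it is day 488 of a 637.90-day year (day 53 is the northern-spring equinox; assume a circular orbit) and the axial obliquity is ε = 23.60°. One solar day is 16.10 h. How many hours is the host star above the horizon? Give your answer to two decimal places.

9.20 h

Solar longitude: λ_s = 360° × (488 − 53)/637.90 = 245.493°.
sin δ = sin 23.60° × sin 245.493° = -0.36428, so δ = -21.363°.
cos H₀ = −tan φ · tan δ = −tan(-29.7°) × tan(-21.363°) = -0.2231, so H₀ = 1.7958 rad = 102.89°.
Daylight = 2H₀/(2π) × 16.10 h = (1.7958/π) × 16.10 = 9.20 h.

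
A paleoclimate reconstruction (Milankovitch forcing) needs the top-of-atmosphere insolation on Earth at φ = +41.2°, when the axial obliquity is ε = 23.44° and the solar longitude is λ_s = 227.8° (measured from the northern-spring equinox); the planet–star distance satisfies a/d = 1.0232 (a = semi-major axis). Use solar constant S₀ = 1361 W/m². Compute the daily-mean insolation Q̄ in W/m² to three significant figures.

Q̄ ≈ 200 W/m²

Solar declination: sin δ = sin ε · sin λ_s = sin 23.44° × sin 227.8° = -0.29468, so δ = -17.139°.
cos H₀ = −tan(+41.2°) tan(-17.139°) = 0.2700, H₀ = 1.2974 rad.
Bracket: H₀ sin φ sin δ + cos φ cos δ sin H₀ = 1.2974×0.65869×-0.29468 + 0.75241×0.95559×0.96287 = -0.251829 + 0.692299 = 0.440470.
Inverse-square distance factor (a/d)² = 1.0232² = 1.046938.
Q̄ = (S₀/π) × 1.046938 × [bracket] = (1361/π) × 1.046938 × 0.440470 = 199.8 W/m².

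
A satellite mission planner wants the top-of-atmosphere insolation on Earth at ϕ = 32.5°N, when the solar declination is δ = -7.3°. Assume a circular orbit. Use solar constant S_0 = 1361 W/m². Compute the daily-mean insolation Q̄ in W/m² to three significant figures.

Q̄ ≈ 317 W/m²

cos h₀ = −tan(+32.5°) tan(-7.300°) = 0.0816, h₀ = 1.4891 rad.
Bracket: h₀ sin ϕ sin δ + cos ϕ cos δ sin h₀ = 1.4891×0.53730×-0.12706 + 0.84339×0.99189×0.99666 = -0.101660 + 0.833756 = 0.732096.
Q̄ = (S_0/π) × [bracket] = (1361/π) × 0.732096 = 317.2 W/m².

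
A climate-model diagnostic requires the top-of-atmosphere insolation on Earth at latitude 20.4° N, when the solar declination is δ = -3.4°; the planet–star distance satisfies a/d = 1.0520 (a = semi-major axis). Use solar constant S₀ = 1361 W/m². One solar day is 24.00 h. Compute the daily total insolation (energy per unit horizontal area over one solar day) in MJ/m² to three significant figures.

cos H₀ = −tan(+20.4°) tan(-3.400°) = 0.0221, H₀ = 1.5487 rad.
Bracket: H₀ sin φ sin δ + cos φ cos δ sin H₀ = 1.5487×0.34857×-0.05931 + 0.93728×0.99824×0.99976 = -0.032017 + 0.935406 = 0.903389.
Inverse-square distance factor (a/d)² = 1.0520² = 1.106704.
Q̄ = (S₀/π) × 1.106704 × [bracket] = (1361/π) × 1.106704 × 0.903389 = 433.13 W/m².
Daily total = Q̄ × 24.00 h × 3600 s/h = 433.13 × 24.00 × 3600 / 10⁶ = 37.42 MJ/m².

37.4 MJ/m²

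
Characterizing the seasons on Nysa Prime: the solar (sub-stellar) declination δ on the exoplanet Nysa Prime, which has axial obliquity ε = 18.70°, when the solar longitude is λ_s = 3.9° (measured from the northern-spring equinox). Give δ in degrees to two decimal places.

sin δ = sin ε · sin λ_s = sin 18.70° × sin 3.9° = 0.021807.
δ = arcsin(0.021807) = +1.25°.

δ = +1.25°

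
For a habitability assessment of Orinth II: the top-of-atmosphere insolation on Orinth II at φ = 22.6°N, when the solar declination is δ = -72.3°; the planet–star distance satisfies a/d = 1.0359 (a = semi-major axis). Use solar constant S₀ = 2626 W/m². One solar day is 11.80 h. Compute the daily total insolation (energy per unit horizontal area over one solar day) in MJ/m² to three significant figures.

0.00 MJ/m²

cos H₀ = −tan(+22.6°) tan(-72.300°) = 1.3043 ≥ 1 ⇒ polar night, H₀ = 0 and Q̄ = 0.
Inverse-square distance factor (a/d)² = 1.0359² = 1.073089.
Daily total = Q̄ × 11.80 h × 3600 s/h = 0.00 MJ/m².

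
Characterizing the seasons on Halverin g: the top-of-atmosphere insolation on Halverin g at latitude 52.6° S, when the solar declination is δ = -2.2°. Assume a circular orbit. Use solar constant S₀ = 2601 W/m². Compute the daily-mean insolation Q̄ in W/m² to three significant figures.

cos H₀ = −tan(-52.6°) tan(-2.200°) = -0.0502, H₀ = 1.6211 rad.
Bracket: H₀ sin φ sin δ + cos φ cos δ sin H₀ = 1.6211×-0.79441×-0.03839 + 0.60738×0.99926×0.99874 = 0.049439 + 0.606166 = 0.655605.
Q̄ = (S₀/π) × [bracket] = (2601/π) × 0.655605 = 542.8 W/m².

Q̄ ≈ 543 W/m²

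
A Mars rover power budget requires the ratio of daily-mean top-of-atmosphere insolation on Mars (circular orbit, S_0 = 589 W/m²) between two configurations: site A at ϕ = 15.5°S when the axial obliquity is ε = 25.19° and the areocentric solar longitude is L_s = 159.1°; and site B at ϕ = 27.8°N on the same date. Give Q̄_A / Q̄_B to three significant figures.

— Configuration A (ϕ=-15.5°):
sin δ = sin 25.19° × sin 159.1° = 0.15184, so δ = +8.733°.
cos h₀ = −tan(-15.5°) tan(+8.733°) = 0.0426, h₀ = 1.5282 rad.
Bracket: h₀ sin ϕ sin δ + cos ϕ cos δ sin h₀ = 1.5282×-0.26724×0.15184 + 0.96363×0.98841×0.99909 = -0.062011 + 0.951595 = 0.889584.
Q̄ = (S_0/π) × [bracket] = (589/π) × 0.889584 = 166.78 W/m².
— Configuration B (ϕ=+27.8°):
cos h₀ = −tan(+27.8°) tan(+8.733°) = -0.0810, h₀ = 1.6519 rad.
Bracket: h₀ sin ϕ sin δ + cos ϕ cos δ sin h₀ = 1.6519×0.46639×0.15184 + 0.88458×0.98841×0.99671 = 0.116982 + 0.871451 = 0.988433.
Q̄ = (S_0/π) × [bracket] = (589/π) × 0.988433 = 185.32 W/m².
Ratio Q̄_A / Q̄_B = 166.78 / 185.32 = 0.9000.

Q̄_A / Q̄_B ≈ 0.900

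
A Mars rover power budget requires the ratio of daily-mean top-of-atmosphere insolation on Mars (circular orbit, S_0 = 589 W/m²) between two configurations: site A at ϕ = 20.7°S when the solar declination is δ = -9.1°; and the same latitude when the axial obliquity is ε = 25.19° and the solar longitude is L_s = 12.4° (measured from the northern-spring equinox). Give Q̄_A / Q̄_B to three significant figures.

— Configuration A (ϕ=-20.7°):
cos h₀ = −tan(-20.7°) tan(-9.100°) = -0.0605, h₀ = 1.6314 rad.
Bracket: h₀ sin ϕ sin δ + cos ϕ cos δ sin h₀ = 1.6314×-0.35347×-0.15816 + 0.93544×0.98741×0.99817 = 0.091203 + 0.921973 = 1.013176.
Q̄ = (S_0/π) × [bracket] = (589/π) × 1.013176 = 189.95 W/m².
— Configuration B (ϕ=-20.7°):
Solar declination: sin δ = sin ε · sin L_s = sin 25.19° × sin 12.4° = 0.09140, so δ = +5.244°.
cos h₀ = −tan(-20.7°) tan(+5.244°) = 0.0347, h₀ = 1.5361 rad.
Bracket: h₀ sin ϕ sin δ + cos ϕ cos δ sin h₀ = 1.5361×-0.35347×0.09140 + 0.93544×0.99581×0.99940 = -0.049627 + 0.930962 = 0.881335.
Q̄ = (S_0/π) × [bracket] = (589/π) × 0.881335 = 165.24 W/m².
Ratio Q̄_A / Q̄_B = 189.95 / 165.24 = 1.150.

Q̄_A / Q̄_B ≈ 1.15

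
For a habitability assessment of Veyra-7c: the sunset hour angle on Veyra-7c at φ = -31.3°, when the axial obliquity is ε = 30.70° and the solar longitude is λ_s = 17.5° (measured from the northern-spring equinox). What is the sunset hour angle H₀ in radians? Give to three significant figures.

Solar declination: sin δ = sin ε · sin λ_s = sin 30.70° × sin 17.5° = 0.15352, so δ = +8.831°.
cos H₀ = −tan φ · tan δ = −tan(-31.3°) × tan(+8.831°) = 0.0945, so H₀ = 1.4762 rad = 84.58°.

H₀ = 1.48 rad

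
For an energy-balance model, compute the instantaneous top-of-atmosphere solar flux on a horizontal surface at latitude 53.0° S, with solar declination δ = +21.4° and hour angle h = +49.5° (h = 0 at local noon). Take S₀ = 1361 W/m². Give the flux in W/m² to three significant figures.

98.7 W/m²

cos θ_z = sin φ sin δ + cos φ cos δ cos h = -0.291404 + 0.363901 = 0.072497.
Flux = S₀ · cos θ_z = 1361 × 0.072497 = 98.67 W/m².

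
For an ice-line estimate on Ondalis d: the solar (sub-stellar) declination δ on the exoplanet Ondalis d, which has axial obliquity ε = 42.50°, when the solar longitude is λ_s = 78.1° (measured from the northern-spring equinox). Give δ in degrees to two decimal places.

δ = +41.38°

sin δ = sin ε · sin λ_s = sin 42.50° × sin 78.1° = 0.661071.
δ = arcsin(0.661071) = +41.38°.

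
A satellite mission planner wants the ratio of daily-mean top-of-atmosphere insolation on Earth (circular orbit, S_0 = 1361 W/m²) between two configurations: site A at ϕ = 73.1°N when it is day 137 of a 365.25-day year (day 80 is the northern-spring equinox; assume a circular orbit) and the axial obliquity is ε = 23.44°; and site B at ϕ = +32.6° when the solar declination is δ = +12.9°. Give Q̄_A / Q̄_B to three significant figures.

Q̄_A / Q̄_B ≈ 0.975

— Configuration A (ϕ=+73.1°):
Solar longitude: L_s = 360° × (137 − 80)/365.25 = 56.181°.
sin δ = sin 23.44° × sin 56.181° = 0.33048, so δ = +19.298°.
cos h₀ = −tan(+73.1°) tan(+19.298°) = -1.1525 ≤ −1 ⇒ polar day, h₀ = π.
Bracket: h₀ sin ϕ sin δ + cos ϕ cos δ sin h₀ = 3.1416×0.95681×0.33048 + 0.29070×0.94381×0.00000 = 0.993395 + 0.000000 = 0.993395.
Q̄ = (S_0/π) × [bracket] = (1361/π) × 0.993395 = 430.36 W/m².
— Configuration B (ϕ=+32.6°):
cos h₀ = −tan(+32.6°) tan(+12.900°) = -0.1465, h₀ = 1.7178 rad.
Bracket: h₀ sin ϕ sin δ + cos ϕ cos δ sin h₀ = 1.7178×0.53877×0.22325 + 0.84245×0.97476×0.98921 = 0.206618 + 0.812326 = 1.018944.
Q̄ = (S_0/π) × [bracket] = (1361/π) × 1.018944 = 441.43 W/m².
Ratio Q̄_A / Q̄_B = 430.36 / 441.43 = 0.9749.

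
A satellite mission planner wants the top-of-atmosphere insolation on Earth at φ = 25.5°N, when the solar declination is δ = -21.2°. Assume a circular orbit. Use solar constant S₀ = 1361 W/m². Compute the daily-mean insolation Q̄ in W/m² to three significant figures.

Q̄ ≈ 265 W/m²

cos H₀ = −tan(+25.5°) tan(-21.200°) = 0.1850, H₀ = 1.3847 rad.
Bracket: H₀ sin φ sin δ + cos φ cos δ sin H₀ = 1.3847×0.43051×-0.36162 + 0.90259×0.93232×0.98274 = -0.215572 + 0.826978 = 0.611406.
Q̄ = (S₀/π) × [bracket] = (1361/π) × 0.611406 = 264.9 W/m².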